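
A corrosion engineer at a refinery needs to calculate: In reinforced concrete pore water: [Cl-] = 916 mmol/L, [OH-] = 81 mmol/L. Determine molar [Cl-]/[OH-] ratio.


Threshold parameter = [Cl-] / [OH-] (molar basis; both in mmol/L, so units cancel)
Ratio = 916 / 81 = 11.31

11.31


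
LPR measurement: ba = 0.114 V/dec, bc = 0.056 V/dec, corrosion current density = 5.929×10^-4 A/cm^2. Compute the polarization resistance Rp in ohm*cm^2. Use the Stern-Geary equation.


Apply the Stern-Geary equation: Rp = ba*bc / (2.303*icorr*(ba+bc))
ba*bc = 0.114*0.056 = 0.006384
ba+bc = 0.17; 2.303*icorr*(ba+bc) = 2.303*5.929×10^-4*0.17 = 2.3212628×10^-4
Rp = 0.006384 / 2.3212628×10^-4 = 27.5 ohm*cm^2

27.5 ohm*cm^2


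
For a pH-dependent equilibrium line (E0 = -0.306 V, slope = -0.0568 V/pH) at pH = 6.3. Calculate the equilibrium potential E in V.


Apply the Pourbaix line equation: E = E0 + slope*pH
E = -0.306 + (-0.0568)*6.3 = -0.306 + (-0.35784) = -0.66384 V
Rounded to 3 decimal places: E = -0.664 V

-0.664 V


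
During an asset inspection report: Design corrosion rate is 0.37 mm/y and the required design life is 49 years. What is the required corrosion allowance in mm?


Corrosion allowance = CR × design life
CA = 0.37 * 49 = 18.13 mm

18.13 mm


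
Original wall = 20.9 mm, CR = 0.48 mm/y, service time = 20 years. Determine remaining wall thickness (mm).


Remaining wall = original − CR × time
t = 20.9 − 0.48*20 = 20.9 − 9.6 = 11.3 mm

11.3 mm


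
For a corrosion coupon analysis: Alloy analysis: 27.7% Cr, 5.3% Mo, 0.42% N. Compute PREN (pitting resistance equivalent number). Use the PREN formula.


Apply the PREN formula: PREN = Cr + 3.3*Mo + 16*N
PREN = 27.7 + 3.3*5.3 + 16*0.42
PREN = 27.7 + 17.49 + 6.72 = 51.91

51.91


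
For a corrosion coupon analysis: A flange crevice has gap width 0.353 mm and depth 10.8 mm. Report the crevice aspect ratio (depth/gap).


Aspect ratio = depth / gap
Ratio = 10.8 / 0.353 = 30.6

30.6


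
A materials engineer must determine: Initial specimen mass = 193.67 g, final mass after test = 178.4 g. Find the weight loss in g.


Weight loss = initial − final
WL = 193.67 − 178.4 = 15.27 g

15.27 g


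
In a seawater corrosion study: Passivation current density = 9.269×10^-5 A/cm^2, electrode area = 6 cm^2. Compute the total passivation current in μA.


I = i_pass * A, then convert A → μA (×10^6)
I = 9.269×10^-5 * 6 * 10^6 = 556.14 μA

556.14 μA


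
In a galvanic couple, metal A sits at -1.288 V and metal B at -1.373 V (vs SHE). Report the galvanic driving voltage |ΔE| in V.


Driving voltage is the absolute potential difference.
|ΔE| = |-1.288 − (-1.373)| = 0.085 V

0.085 V


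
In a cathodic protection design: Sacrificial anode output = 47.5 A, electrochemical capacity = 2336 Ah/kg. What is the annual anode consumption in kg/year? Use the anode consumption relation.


Annual consumption = current * hours per year / capacity
Rate = 47.5 * 8760 / 2336 = 178.1 kg/year

178.1 kg/year


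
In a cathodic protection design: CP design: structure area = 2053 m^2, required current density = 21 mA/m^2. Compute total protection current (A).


I = area * current density, then convert mA → A (÷1000)
I = 2053 * 21 / 1000 = 43.11 A

43.11 A


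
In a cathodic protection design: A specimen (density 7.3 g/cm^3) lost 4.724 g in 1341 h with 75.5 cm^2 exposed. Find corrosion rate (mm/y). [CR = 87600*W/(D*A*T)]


Apply the mm/y weight-loss relation: CR = 87600 * W / (D * A * T)
Numerator: 87600 * 4.724 = 413822.4
Denominator: 7.3 * 75.5 * 1341 = 739092.15
CR = 413822.4 / 739092.15 = 0.55991 mm/y

0.55991 mm/y


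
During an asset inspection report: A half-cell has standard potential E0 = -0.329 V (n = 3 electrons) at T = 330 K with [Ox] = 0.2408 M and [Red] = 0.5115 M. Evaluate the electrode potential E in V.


Apply the Nernst equation: E = E0 + (RT/nF)*ln([Ox]/[Red])
Step 1: RT/nF = 8.314*330/(3*96485) = 0.00947857 V
Step 2: [Ox]/[Red] = 0.2408/0.5115 = 0.470772
Step 3: ln(0.470772) = -0.753381
Step 4: correction = 0.00947857 * -0.753381 = -0.0071 V
E = -0.329 + -0.0071 = -0.3361 V

-0.3361 V


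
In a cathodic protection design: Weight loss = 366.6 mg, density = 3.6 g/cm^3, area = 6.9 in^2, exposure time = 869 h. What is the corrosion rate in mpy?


Apply the mpy weight-loss relation: CR = 534 * W / (D * A * T)
Numerator: 534 * 366.6 = 195764.4
Denominator: 3.6 * 6.9 * 869 = 21585.96
CR = 195764.4 / 21585.96 = 9.069 mpy

9.069 mpy


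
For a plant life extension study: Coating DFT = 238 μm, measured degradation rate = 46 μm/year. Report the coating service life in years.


Service life = thickness / degradation rate
Life = 238 / 46 = 5.2 years

5.2 years


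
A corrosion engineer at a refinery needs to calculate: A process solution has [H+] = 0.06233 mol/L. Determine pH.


pH = −log10[H+]
pH = −log10(0.06233) = 1.21

1.21


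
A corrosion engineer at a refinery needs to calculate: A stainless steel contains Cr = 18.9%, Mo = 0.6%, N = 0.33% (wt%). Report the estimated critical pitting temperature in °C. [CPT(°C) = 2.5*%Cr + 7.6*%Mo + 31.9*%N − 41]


Apply the ASTM G48 empirical CPT estimate: CPT(°C) = 2.5*%Cr + 7.6*%Mo + 31.9*%N − 41
2.5*18.9 = 47.25; 7.6*0.6 = 4.56; 31.9*0.33 = 10.527
CPT = 47.25 + 4.56 + 10.527 − 41 = 21.337 °C
Rounded to 0.1 °C: CPT ≈ 21.3 °C

21.3 °C


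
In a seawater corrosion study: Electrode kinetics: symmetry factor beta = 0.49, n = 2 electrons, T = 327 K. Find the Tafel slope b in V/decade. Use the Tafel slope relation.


Apply the Tafel slope relation: b = 2.303*R*T/(beta*n*F)
Numerator: 2.303 * 8.314 * 327 = 6261.12
Denominator: 0.49 * 2 * 96485 = 94555.3
b = 6261.12 / 94555.3 = 0.0662 V/decade

0.0662 V/decade


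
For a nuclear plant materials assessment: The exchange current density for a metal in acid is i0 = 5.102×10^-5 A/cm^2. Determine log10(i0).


i0 = 5.102×10^-5 A/cm^2
log10(i0) = -4.292

-4.292


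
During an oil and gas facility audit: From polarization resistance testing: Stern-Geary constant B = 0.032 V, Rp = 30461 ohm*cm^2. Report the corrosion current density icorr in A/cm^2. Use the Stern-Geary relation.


Apply the Stern-Geary relation: icorr = B / Rp
icorr = 0.032 / 30461 = 1.051×10^-6 A/cm^2

1.051×10^-6 A/cm^2


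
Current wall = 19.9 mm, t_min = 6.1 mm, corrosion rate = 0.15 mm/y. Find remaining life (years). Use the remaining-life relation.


Apply the remaining-life relation: RL = (t_current − t_min) / CR
RL = (19.9 − 6.1) / 0.15 = 13.8 / 0.15 = 92.0 years

92.0 years


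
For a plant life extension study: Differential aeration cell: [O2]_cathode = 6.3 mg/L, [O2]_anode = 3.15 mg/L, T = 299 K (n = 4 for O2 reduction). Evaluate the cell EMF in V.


Apply the Nernst concentration-cell relation: E = (RT/nF)*ln(C_cathode/C_anode)
RT/nF = 8.314*299/(4*96485) = 0.00644112 V
ln(6.3/3.15) = 0.69315
E = 0.00644112 * 0.69315 = 0.00446 V

0.00446 V


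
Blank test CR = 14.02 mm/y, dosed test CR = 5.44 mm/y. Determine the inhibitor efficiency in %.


Apply the inhibitor-efficiency definition: IE = (CR_blank − CR_inh)/CR_blank × 100
IE = (14.02 − 5.44) / 14.02 × 100
IE = 8.58 / 14.02 × 100 = 61.2 %

61.2 %


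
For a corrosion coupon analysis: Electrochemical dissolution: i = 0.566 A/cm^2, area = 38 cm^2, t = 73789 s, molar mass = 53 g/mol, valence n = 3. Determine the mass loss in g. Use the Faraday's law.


Apply Faraday's law: m = i*A*t*M / (n*F)
Total charge passed Q = i*A*t = 0.566*38*73789 = 1587053.812 C
m = Q*M/(n*F) = 1587053.812*53/(3*96485) = 290.5939 g

290.5939 g


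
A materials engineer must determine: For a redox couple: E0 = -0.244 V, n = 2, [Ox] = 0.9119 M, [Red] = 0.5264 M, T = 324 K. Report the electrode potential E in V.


Apply the Nernst equation: E = E0 + (RT/nF)*ln([Ox]/[Red])
Step 1: RT/nF = 8.314*324/(2*96485) = 0.01395935 V
Step 2: [Ox]/[Red] = 0.9119/0.5264 = 1.732333
Step 3: ln(1.732333) = 0.549469
Step 4: correction = 0.01395935 * 0.549469 = 0.0077 V
E = -0.244 + 0.0077 = -0.2363 V

-0.2363 V


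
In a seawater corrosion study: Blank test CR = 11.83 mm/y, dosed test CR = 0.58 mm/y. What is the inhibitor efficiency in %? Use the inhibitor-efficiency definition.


Apply the inhibitor-efficiency definition: IE = (CR_blank − CR_inh)/CR_blank × 100
IE = (11.83 − 0.58) / 11.83 × 100
IE = 11.25 / 11.83 × 100 = 95.1 %

95.1 %


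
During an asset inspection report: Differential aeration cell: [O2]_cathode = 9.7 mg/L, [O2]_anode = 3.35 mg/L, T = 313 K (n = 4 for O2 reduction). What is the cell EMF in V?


Apply the Nernst concentration-cell relation: E = (RT/nF)*ln(C_cathode/C_anode)
RT/nF = 8.314*313/(4*96485) = 0.00674271 V
ln(9.7/3.35) = 1.06317
E = 0.00674271 * 1.06317 = 0.00717 V

0.00717 V


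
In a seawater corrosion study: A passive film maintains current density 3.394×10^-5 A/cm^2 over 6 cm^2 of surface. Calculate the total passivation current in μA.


I = i_pass * A, then convert A → μA (×10^6)
I = 3.394×10^-5 * 6 * 10^6 = 203.64 μA

203.64 μA


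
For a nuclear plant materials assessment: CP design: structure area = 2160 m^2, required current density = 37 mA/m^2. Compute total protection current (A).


I = area * current density, then convert mA → A (÷1000)
I = 2160 * 37 / 1000 = 79.92 A

79.92 A


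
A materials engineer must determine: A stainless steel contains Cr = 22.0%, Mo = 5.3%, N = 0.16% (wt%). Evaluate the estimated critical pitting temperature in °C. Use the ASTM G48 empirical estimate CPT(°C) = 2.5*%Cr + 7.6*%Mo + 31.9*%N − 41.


Apply the ASTM G48 empirical CPT estimate: CPT(°C) = 2.5*%Cr + 7.6*%Mo + 31.9*%N − 41
2.5*22.0 = 55; 7.6*5.3 = 40.28; 31.9*0.16 = 5.104
CPT = 55 + 40.28 + 5.104 − 41 = 59.384 °C
Rounded to 0.1 °C: CPT ≈ 59.4 °C

59.4 °C


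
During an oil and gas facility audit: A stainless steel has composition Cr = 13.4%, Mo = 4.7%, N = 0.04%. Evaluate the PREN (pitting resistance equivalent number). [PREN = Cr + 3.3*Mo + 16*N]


Apply the PREN formula: PREN = Cr + 3.3*Mo + 16*N
PREN = 13.4 + 3.3*4.7 + 16*0.04
PREN = 13.4 + 15.51 + 0.64 = 29.55

29.55


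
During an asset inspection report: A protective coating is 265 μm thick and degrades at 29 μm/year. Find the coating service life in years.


Service life = thickness / degradation rate
Life = 265 / 29 = 9.1 years

9.1 years


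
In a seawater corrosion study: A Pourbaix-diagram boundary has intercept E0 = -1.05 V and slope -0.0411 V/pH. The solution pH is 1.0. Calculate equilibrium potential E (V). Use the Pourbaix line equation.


Apply the Pourbaix line equation: E = E0 + slope*pH
E = -1.05 + (-0.0411)*1.0 = -1.05 + (-0.0411) = -1.0911 V
Rounded to 4 decimal places: E = -1.0911 V

-1.0911 V


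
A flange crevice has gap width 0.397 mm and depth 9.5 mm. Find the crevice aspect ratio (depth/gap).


Aspect ratio = depth / gap
Ratio = 9.5 / 0.397 = 23.9

23.9


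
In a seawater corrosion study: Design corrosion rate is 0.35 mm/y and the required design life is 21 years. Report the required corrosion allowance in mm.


Corrosion allowance = CR × design life
CA = 0.35 * 21 = 7.35 mm

7.35 mm


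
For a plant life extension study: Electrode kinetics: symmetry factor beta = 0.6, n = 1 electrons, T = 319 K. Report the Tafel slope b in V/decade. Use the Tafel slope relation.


Apply the Tafel slope relation: b = 2.303*R*T/(beta*n*F)
Numerator: 2.303 * 8.314 * 319 = 6107.94
Denominator: 0.6 * 1 * 96485 = 57891.0
b = 6107.94 / 57891.0 = 0.1055 V/decade

0.1055 V/decade


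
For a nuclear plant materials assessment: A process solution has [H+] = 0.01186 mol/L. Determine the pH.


pH = −log10[H+]
pH = −log10(0.01186) = 1.93

1.93


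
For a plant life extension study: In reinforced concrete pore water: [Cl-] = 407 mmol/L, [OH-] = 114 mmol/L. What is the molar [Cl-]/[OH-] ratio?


Threshold parameter = [Cl-] / [OH-] (molar basis; both in mmol/L, so units cancel)
Ratio = 407 / 114 = 3.57

3.57


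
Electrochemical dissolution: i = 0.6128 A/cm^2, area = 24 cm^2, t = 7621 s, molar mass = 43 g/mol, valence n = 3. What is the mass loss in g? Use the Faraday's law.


Apply Faraday's law: m = i*A*t*M / (n*F)
Total charge passed Q = i*A*t = 0.6128*24*7621 = 112083.5712 C
m = Q*M/(n*F) = 112083.5712*43/(3*96485) = 16.651 g

16.651 g


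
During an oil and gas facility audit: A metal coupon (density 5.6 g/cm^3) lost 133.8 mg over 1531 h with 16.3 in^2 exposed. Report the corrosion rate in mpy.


Apply the mpy weight-loss relation: CR = 534 * W / (D * A * T)
Numerator: 534 * 133.8 = 71449.2
Denominator: 5.6 * 16.3 * 1531 = 139749.68
CR = 71449.2 / 139749.68 = 0.511 mpy

0.511 mpy


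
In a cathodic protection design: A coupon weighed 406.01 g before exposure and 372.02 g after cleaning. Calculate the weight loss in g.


Weight loss = initial − final
WL = 406.01 − 372.02 = 33.99 g

33.99 g


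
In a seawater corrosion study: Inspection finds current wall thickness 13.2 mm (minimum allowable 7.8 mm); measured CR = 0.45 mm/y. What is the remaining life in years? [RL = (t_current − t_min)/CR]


Apply the remaining-life relation: RL = (t_current − t_min) / CR
RL = (13.2 − 7.8) / 0.45 = 5.4 / 0.45 = 12.0 years

12.0 years


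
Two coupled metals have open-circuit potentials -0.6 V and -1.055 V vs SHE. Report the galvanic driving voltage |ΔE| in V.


Driving voltage is the absolute potential difference.
|ΔE| = |-0.6 − (-1.055)| = 0.455 V

0.455 V


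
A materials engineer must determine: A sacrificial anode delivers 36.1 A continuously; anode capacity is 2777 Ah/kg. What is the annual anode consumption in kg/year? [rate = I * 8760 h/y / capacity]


Annual consumption = current * hours per year / capacity
Rate = 36.1 * 8760 / 2777 = 113.9 kg/year

113.9 kg/year


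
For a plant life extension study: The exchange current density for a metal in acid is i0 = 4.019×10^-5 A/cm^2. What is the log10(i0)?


i0 = 4.019×10^-5 A/cm^2
log10(i0) = -4.396

-4.396


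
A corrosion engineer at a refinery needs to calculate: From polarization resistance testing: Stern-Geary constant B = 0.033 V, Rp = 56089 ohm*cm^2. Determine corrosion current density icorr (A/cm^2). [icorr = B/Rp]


Apply the Stern-Geary relation: icorr = B / Rp
icorr = 0.033 / 56089 = 5.884×10^-7 A/cm^2

5.884×10^-7 A/cm^2


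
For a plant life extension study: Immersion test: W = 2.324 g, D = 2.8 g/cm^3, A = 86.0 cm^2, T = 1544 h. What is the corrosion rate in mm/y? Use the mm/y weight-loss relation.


Apply the mm/y weight-loss relation: CR = 87600 * W / (D * A * T)
Numerator: 87600 * 2.324 = 203582.4
Denominator: 2.8 * 86.0 * 1544 = 371795.2
CR = 203582.4 / 371795.2 = 0.5476 mm/y

0.5476 mm/y


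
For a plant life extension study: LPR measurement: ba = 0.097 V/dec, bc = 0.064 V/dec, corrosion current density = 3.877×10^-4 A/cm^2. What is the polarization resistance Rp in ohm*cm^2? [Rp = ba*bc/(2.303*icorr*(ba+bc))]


Apply the Stern-Geary equation: Rp = ba*bc / (2.303*icorr*(ba+bc))
ba*bc = 0.097*0.064 = 0.006208
ba+bc = 0.161; 2.303*icorr*(ba+bc) = 2.303*3.877×10^-4*0.161 = 1.4375257×10^-4
Rp = 0.006208 / 1.4375257×10^-4 = 43.19 ohm*cm^2

43.19 ohm*cm^2


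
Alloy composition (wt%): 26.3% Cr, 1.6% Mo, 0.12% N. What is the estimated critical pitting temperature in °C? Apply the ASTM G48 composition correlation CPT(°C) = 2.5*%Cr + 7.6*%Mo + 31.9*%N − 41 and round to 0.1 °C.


Apply the ASTM G48 empirical CPT estimate: CPT(°C) = 2.5*%Cr + 7.6*%Mo + 31.9*%N − 41
2.5*26.3 = 65.75; 7.6*1.6 = 12.16; 31.9*0.12 = 3.828
CPT = 65.75 + 12.16 + 3.828 − 41 = 40.738 °C
Rounded to 0.1 °C: CPT ≈ 40.7 °C

40.7 °C


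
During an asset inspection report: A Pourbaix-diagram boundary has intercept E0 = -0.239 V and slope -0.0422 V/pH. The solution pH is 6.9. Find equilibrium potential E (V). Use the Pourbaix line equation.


Apply the Pourbaix line equation: E = E0 + slope*pH
E = -0.239 + (-0.0422)*6.9 = -0.239 + (-0.29118) = -0.53018 V
Rounded to 4 decimal places: E = -0.5302 V

-0.5302 V


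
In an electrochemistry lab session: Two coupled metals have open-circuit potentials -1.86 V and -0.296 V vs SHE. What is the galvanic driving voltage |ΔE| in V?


Driving voltage is the absolute potential difference.
|ΔE| = |-1.86 − (-0.296)| = 1.564 V

1.564 V


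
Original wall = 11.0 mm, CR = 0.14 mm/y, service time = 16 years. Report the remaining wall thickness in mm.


Remaining wall = original − CR × time
t = 11.0 − 0.14*16 = 11.0 − 2.24 = 8.76 mm

8.76 mm


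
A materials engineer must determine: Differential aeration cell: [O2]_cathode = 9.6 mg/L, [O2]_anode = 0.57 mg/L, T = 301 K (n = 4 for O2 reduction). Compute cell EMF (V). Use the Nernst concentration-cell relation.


Apply the Nernst concentration-cell relation: E = (RT/nF)*ln(C_cathode/C_anode)
RT/nF = 8.314*301/(4*96485) = 0.0064842 V
ln(9.6/0.57) = 2.82388
E = 0.0064842 * 2.82388 = 0.01831 V

0.01831 V


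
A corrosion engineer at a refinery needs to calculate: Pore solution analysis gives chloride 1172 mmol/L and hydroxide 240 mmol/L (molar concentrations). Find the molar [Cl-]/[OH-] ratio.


Threshold parameter = [Cl-] / [OH-] (molar basis; both in mmol/L, so units cancel)
Ratio = 1172 / 240 = 4.88

4.88


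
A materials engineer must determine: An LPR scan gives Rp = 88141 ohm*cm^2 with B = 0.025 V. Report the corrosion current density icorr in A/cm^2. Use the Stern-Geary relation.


Apply the Stern-Geary relation: icorr = B / Rp
icorr = 0.025 / 88141 = 2.836×10^-7 A/cm^2

2.836×10^-7 A/cm^2


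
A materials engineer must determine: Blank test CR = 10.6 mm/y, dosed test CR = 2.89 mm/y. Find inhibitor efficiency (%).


Apply the inhibitor-efficiency definition: IE = (CR_blank − CR_inh)/CR_blank × 100
IE = (10.6 − 2.89) / 10.6 × 100
IE = 7.71 / 10.6 × 100 = 72.7 %

72.7 %


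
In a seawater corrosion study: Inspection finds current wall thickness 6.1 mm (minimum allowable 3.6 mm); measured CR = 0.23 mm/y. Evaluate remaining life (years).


Apply the remaining-life relation: RL = (t_current − t_min) / CR
RL = (6.1 − 3.6) / 0.23 = 2.5 / 0.23 = 10.9 years

10.9 years


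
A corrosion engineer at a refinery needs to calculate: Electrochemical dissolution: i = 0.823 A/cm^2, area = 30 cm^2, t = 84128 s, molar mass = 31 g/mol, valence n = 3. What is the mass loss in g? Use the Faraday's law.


Apply Faraday's law: m = i*A*t*M / (n*F)
Total charge passed Q = i*A*t = 0.823*30*84128 = 2077120.32 C
m = Q*M/(n*F) = 2077120.32*31/(3*96485) = 222.455 g

222.455 g


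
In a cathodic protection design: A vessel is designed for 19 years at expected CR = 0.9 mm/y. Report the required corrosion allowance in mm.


Corrosion allowance = CR × design life
CA = 0.9 * 19 = 17.1 mm

17.1 mm


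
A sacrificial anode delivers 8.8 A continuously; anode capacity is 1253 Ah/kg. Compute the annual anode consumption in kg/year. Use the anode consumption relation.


Annual consumption = current * hours per year / capacity
Rate = 8.8 * 8760 / 1253 = 61.5 kg/year

61.5 kg/year


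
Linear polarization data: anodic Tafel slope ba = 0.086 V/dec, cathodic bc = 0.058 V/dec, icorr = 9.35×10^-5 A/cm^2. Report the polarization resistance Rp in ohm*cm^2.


Apply the Stern-Geary equation: Rp = ba*bc / (2.303*icorr*(ba+bc))
ba*bc = 0.086*0.058 = 0.004988
ba+bc = 0.144; 2.303*icorr*(ba+bc) = 2.303*9.35×10^-5*0.144 = 3.1007592×10^-5
Rp = 0.004988 / 3.1007592×10^-5 = 160.86 ohm*cm^2

160.86 ohm*cm^2


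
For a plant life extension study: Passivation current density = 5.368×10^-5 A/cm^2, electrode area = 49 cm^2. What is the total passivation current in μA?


I = i_pass * A, then convert A → μA (×10^6)
I = 5.368×10^-5 * 49 * 10^6 = 2630.32 μA

2630.32 μA


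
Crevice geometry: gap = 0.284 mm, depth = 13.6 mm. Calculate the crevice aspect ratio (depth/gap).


Aspect ratio = depth / gap
Ratio = 13.6 / 0.284 = 47.9

47.9


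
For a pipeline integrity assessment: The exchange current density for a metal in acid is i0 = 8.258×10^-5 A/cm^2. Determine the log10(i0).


i0 = 8.258×10^-5 A/cm^2
log10(i0) = -4.083

-4.083


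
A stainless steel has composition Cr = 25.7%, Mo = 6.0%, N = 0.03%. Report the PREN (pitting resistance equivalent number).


Apply the PREN formula: PREN = Cr + 3.3*Mo + 16*N
PREN = 25.7 + 3.3*6.0 + 16*0.03
PREN = 25.7 + 19.8 + 0.48 = 45.98

45.98


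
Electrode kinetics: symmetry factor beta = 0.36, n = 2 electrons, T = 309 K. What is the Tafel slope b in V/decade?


Apply the Tafel slope relation: b = 2.303*R*T/(beta*n*F)
Numerator: 2.303 * 8.314 * 309 = 5916.47
Denominator: 0.36 * 2 * 96485 = 69469.2
b = 5916.47 / 69469.2 = 0.0852 V/decade

0.0852 V/decade


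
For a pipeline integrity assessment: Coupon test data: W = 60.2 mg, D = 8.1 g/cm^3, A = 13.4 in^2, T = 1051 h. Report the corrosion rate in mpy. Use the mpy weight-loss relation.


Apply the mpy weight-loss relation: CR = 534 * W / (D * A * T)
Numerator: 534 * 60.2 = 32146.8
Denominator: 8.1 * 13.4 * 1051 = 114075.54
CR = 32146.8 / 114075.54 = 0.2818 mpy

0.2818 mpy


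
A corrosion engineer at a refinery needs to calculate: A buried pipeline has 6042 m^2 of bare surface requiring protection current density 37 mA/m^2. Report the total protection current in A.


I = area * current density, then convert mA → A (÷1000)
I = 6042 * 37 / 1000 = 223.55 A

223.55 A


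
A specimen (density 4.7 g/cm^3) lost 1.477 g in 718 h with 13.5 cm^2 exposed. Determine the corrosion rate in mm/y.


Apply the mm/y weight-loss relation: CR = 87600 * W / (D * A * T)
Numerator: 87600 * 1.477 = 129385.2
Denominator: 4.7 * 13.5 * 718 = 45557.1
CR = 129385.2 / 45557.1 = 2.84007 mm/y

2.84007 mm/y


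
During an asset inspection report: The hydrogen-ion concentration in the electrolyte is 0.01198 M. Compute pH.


pH = −log10[H+]
pH = −log10(0.01198) = 1.92

1.92


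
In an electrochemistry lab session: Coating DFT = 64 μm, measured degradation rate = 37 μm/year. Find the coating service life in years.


Service life = thickness / degradation rate
Life = 64 / 37 = 1.7 years

1.7 years


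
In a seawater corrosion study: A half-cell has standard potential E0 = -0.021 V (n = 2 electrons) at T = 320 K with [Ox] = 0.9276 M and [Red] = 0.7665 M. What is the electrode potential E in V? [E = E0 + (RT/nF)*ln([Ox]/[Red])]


Apply the Nernst equation: E = E0 + (RT/nF)*ln([Ox]/[Red])
Step 1: RT/nF = 8.314*320/(2*96485) = 0.01378701 V
Step 2: [Ox]/[Red] = 0.9276/0.7665 = 1.210176
Step 3: ln(1.210176) = 0.190766
Step 4: correction = 0.01378701 * 0.190766 = 0.0026 V
E = -0.021 + 0.0026 = -0.0184 V

-0.0184 V


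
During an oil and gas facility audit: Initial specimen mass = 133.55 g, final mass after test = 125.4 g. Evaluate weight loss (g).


Weight loss = initial − final
WL = 133.55 − 125.4 = 8.15 g

8.15 g


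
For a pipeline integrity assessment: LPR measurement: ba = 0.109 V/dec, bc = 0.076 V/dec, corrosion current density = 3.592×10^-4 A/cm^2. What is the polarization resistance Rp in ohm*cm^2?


Apply the Stern-Geary equation: Rp = ba*bc / (2.303*icorr*(ba+bc))
ba*bc = 0.109*0.076 = 0.008284
ba+bc = 0.185; 2.303*icorr*(ba+bc) = 2.303*3.592×10^-4*0.185 = 1.5303896×10^-4
Rp = 0.008284 / 1.5303896×10^-4 = 54.13 ohm*cm^2

54.13 ohm*cm^2


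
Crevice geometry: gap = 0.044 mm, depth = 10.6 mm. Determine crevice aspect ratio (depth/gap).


Aspect ratio = depth / gap
Ratio = 10.6 / 0.044 = 240.9

240.9


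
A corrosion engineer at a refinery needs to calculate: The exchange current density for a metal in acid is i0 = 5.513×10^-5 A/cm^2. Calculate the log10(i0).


i0 = 5.513×10^-5 A/cm^2
log10(i0) = -4.259

-4.259


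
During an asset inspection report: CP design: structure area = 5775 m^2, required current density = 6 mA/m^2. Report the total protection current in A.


I = area * current density, then convert mA → A (÷1000)
I = 5775 * 6 / 1000 = 34.65 A

34.65 A


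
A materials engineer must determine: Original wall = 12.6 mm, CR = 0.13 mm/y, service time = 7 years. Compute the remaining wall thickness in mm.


Remaining wall = original − CR × time
t = 12.6 − 0.13*7 = 12.6 − 0.91 = 11.69 mm

11.69 mm


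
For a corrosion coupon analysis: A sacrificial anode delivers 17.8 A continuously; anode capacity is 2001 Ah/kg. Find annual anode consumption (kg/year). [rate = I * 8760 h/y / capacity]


Annual consumption = current * hours per year / capacity
Rate = 17.8 * 8760 / 2001 = 77.9 kg/year

77.9 kg/year


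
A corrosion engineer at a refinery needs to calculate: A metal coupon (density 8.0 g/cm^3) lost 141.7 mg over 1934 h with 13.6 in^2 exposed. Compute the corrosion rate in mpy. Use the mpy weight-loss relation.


Apply the mpy weight-loss relation: CR = 534 * W / (D * A * T)
Numerator: 534 * 141.7 = 75667.8
Denominator: 8.0 * 13.6 * 1934 = 210419.2
CR = 75667.8 / 210419.2 = 0.3596 mpy

0.3596 mpy


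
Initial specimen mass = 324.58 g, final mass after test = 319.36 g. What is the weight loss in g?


Weight loss = initial − final
WL = 324.58 − 319.36 = 5.22 g

5.22 g


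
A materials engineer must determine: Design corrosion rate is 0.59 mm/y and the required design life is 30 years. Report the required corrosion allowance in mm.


Corrosion allowance = CR × design life
CA = 0.59 * 30 = 17.7 mm

17.7 mm


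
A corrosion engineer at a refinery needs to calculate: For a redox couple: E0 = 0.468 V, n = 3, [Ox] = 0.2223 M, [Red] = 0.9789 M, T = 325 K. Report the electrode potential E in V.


Apply the Nernst equation: E = E0 + (RT/nF)*ln([Ox]/[Red])
Step 1: RT/nF = 8.314*325/(3*96485) = 0.00933496 V
Step 2: [Ox]/[Red] = 0.2223/0.9789 = 0.227092
Step 3: ln(0.227092) = -1.4824
Step 4: correction = 0.00933496 * -1.4824 = -0.0138 V
E = 0.468 + -0.0138 = 0.4542 V

0.4542 V


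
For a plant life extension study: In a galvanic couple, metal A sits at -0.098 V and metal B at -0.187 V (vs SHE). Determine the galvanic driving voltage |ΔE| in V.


Driving voltage is the absolute potential difference.
|ΔE| = |-0.098 − (-0.187)| = 0.089 V

0.089 V


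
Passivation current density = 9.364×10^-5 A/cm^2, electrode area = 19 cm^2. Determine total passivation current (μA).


I = i_pass * A, then convert A → μA (×10^6)
I = 9.364×10^-5 * 19 * 10^6 = 1779.16 μA

1779.16 μA


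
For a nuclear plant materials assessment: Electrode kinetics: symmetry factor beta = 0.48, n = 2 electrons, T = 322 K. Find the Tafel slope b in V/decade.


Apply the Tafel slope relation: b = 2.303*R*T/(beta*n*F)
Numerator: 2.303 * 8.314 * 322 = 6165.38
Denominator: 0.48 * 2 * 96485 = 92625.6
b = 6165.38 / 92625.6 = 0.0666 V/decade

0.0666 V/decade


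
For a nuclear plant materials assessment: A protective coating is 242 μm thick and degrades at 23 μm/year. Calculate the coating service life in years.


Service life = thickness / degradation rate
Life = 242 / 23 = 10.5 years

10.5 years


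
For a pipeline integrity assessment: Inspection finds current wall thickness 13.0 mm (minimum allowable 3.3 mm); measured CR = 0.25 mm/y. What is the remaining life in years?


Apply the remaining-life relation: RL = (t_current − t_min) / CR
RL = (13.0 − 3.3) / 0.25 = 9.7 / 0.25 = 38.8 years

38.8 years


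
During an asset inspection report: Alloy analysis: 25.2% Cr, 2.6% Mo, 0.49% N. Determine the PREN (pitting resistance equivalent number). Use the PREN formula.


Apply the PREN formula: PREN = Cr + 3.3*Mo + 16*N
PREN = 25.2 + 3.3*2.6 + 16*0.49
PREN = 25.2 + 8.58 + 7.84 = 41.62

41.62


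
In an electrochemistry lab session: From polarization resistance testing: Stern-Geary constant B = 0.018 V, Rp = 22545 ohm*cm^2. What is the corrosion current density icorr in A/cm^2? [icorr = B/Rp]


Apply the Stern-Geary relation: icorr = B / Rp
icorr = 0.018 / 22545 = 7.984×10^-7 A/cm^2

7.984×10^-7 A/cm^2


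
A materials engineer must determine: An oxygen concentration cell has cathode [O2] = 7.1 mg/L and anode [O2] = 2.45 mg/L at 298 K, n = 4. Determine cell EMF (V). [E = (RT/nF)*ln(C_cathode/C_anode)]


Apply the Nernst concentration-cell relation: E = (RT/nF)*ln(C_cathode/C_anode)
RT/nF = 8.314*298/(4*96485) = 0.00641958 V
ln(7.1/2.45) = 1.06401
E = 0.00641958 * 1.06401 = 0.00683 V

0.00683 V


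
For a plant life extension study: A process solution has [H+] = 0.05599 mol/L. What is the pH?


pH = −log10[H+]
pH = −log10(0.05599) = 1.25

1.25


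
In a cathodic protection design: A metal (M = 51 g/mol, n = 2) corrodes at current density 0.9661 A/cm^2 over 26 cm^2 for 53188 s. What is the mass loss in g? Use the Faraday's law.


Apply Faraday's law: m = i*A*t*M / (n*F)
Total charge passed Q = i*A*t = 0.9661*26*53188 = 1336008.0968 C
m = Q*M/(n*F) = 1336008.0968*51/(2*96485) = 353.09329 g

353.09329 g


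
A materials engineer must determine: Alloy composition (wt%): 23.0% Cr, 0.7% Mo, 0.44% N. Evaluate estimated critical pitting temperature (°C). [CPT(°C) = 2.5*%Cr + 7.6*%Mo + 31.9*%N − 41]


Apply the ASTM G48 empirical CPT estimate: CPT(°C) = 2.5*%Cr + 7.6*%Mo + 31.9*%N − 41
2.5*23.0 = 57.5; 7.6*0.7 = 5.32; 31.9*0.44 = 14.036
CPT = 57.5 + 5.32 + 14.036 − 41 = 35.856 °C
Rounded to 0.1 °C: CPT ≈ 35.9 °C

35.9 °C


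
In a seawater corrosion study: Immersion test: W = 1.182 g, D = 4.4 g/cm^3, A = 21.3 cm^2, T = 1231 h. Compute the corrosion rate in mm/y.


Apply the mm/y weight-loss relation: CR = 87600 * W / (D * A * T)
Numerator: 87600 * 1.182 = 103543.2
Denominator: 4.4 * 21.3 * 1231 = 115369.32
CR = 103543.2 / 115369.32 = 0.89749 mm/y

0.89749 mm/y


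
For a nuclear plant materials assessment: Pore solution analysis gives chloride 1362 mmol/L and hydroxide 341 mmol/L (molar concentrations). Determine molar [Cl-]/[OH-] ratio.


Threshold parameter = [Cl-] / [OH-] (molar basis; both in mmol/L, so units cancel)
Ratio = 1362 / 341 = 3.99

3.99


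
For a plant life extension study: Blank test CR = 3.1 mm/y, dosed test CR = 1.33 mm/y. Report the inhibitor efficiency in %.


Apply the inhibitor-efficiency definition: IE = (CR_blank − CR_inh)/CR_blank × 100
IE = (3.1 − 1.33) / 3.1 × 100
IE = 1.77 / 3.1 × 100 = 57.1 %

57.1 %


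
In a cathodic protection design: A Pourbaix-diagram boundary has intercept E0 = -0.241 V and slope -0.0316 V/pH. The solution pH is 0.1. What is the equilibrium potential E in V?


Apply the Pourbaix line equation: E = E0 + slope*pH
E = -0.241 + (-0.0316)*0.1 = -0.241 + (-0.00316) = -0.24416 V
Rounded to 3 decimal places: E = -0.244 V

-0.244 V


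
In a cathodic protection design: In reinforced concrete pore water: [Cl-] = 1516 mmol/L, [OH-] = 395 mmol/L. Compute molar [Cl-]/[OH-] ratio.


Threshold parameter = [Cl-] / [OH-] (molar basis; both in mmol/L, so units cancel)
Ratio = 1516 / 395 = 3.84

3.84


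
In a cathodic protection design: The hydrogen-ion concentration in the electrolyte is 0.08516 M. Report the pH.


pH = −log10[H+]
pH = −log10(0.08516) = 1.07

1.07


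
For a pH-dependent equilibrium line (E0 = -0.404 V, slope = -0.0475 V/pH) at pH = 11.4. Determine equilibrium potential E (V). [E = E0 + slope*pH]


Apply the Pourbaix line equation: E = E0 + slope*pH
E = -0.404 + (-0.0475)*11.4 = -0.404 + (-0.5415) = -0.9455 V
Rounded to 4 decimal places: E = -0.9455 V

-0.9455 V


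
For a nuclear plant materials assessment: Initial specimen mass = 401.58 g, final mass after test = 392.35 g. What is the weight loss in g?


Weight loss = initial − final
WL = 401.58 − 392.35 = 9.23 g

9.23 g


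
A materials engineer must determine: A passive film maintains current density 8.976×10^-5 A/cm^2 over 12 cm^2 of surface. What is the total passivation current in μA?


I = i_pass * A, then convert A → μA (×10^6)
I = 8.976×10^-5 * 12 * 10^6 = 1077.12 μA

1077.12 μA


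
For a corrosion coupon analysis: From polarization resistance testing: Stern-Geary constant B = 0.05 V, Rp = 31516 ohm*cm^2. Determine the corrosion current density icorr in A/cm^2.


Apply the Stern-Geary relation: icorr = B / Rp
icorr = 0.05 / 31516 = 1.586×10^-6 A/cm^2

1.586×10^-6 A/cm^2


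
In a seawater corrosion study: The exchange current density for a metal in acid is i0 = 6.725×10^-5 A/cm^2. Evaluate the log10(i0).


i0 = 6.725×10^-5 A/cm^2
log10(i0) = -4.172

-4.172


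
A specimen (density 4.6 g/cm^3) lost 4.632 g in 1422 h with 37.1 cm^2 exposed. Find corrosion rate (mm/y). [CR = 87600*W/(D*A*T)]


Apply the mm/y weight-loss relation: CR = 87600 * W / (D * A * T)
Numerator: 87600 * 4.632 = 405763.2
Denominator: 4.6 * 37.1 * 1422 = 242678.52
CR = 405763.2 / 242678.52 = 1.67202 mm/y

1.67202 mm/y


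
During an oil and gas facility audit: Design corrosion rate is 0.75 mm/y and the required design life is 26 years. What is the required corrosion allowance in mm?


Corrosion allowance = CR × design life
CA = 0.75 * 26 = 19.5 mm

19.5 mm


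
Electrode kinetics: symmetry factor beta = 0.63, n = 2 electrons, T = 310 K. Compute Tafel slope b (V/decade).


Apply the Tafel slope relation: b = 2.303*R*T/(beta*n*F)
Numerator: 2.303 * 8.314 * 310 = 5935.61
Denominator: 0.63 * 2 * 96485 = 121571.1
b = 5935.61 / 121571.1 = 0.0488 V/decade

0.0488 V/decade


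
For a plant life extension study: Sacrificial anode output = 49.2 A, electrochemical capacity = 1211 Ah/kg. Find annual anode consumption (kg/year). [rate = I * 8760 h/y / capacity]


Annual consumption = current * hours per year / capacity
Rate = 49.2 * 8760 / 1211 = 355.9 kg/year

355.9 kg/year


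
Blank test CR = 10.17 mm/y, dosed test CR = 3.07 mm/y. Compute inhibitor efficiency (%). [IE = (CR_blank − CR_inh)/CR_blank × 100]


Apply the inhibitor-efficiency definition: IE = (CR_blank − CR_inh)/CR_blank × 100
IE = (10.17 − 3.07) / 10.17 × 100
IE = 7.1 / 10.17 × 100 = 69.8 %

69.8 %


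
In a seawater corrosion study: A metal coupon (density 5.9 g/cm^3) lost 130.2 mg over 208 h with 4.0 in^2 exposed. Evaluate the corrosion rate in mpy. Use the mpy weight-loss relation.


Apply the mpy weight-loss relation: CR = 534 * W / (D * A * T)
Numerator: 534 * 130.2 = 69526.8
Denominator: 5.9 * 4.0 * 208 = 4908.8
CR = 69526.8 / 4908.8 = 14.1637 mpy

14.1637 mpy


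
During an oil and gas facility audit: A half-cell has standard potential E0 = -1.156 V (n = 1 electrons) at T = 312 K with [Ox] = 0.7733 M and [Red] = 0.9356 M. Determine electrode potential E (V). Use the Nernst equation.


Apply the Nernst equation: E = E0 + (RT/nF)*ln([Ox]/[Red])
Step 1: RT/nF = 8.314*312/(1*96485) = 0.02688468 V
Step 2: [Ox]/[Red] = 0.7733/0.9356 = 0.826528
Step 3: ln(0.826528) = -0.190521
Step 4: correction = 0.02688468 * -0.190521 = -0.0051 V
E = -1.156 + -0.0051 = -1.1611 V

-1.1611 V


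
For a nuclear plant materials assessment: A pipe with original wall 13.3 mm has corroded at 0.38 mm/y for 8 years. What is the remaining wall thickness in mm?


Remaining wall = original − CR × time
t = 13.3 − 0.38*8 = 13.3 − 3.04 = 10.26 mm

10.26 mm


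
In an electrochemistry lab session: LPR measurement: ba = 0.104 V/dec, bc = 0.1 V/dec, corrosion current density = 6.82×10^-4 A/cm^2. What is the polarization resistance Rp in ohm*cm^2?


Apply the Stern-Geary equation: Rp = ba*bc / (2.303*icorr*(ba+bc))
ba*bc = 0.104*0.1 = 0.0104
ba+bc = 0.204; 2.303*icorr*(ba+bc) = 2.303*6.82×10^-4*0.204 = 3.2041178×10^-4
Rp = 0.0104 / 3.2041178×10^-4 = 32.46 ohm*cm^2

32.46 ohm*cm^2


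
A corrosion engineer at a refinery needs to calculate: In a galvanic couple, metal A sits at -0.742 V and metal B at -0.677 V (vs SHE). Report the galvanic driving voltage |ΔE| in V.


Driving voltage is the absolute potential difference.
|ΔE| = |-0.742 − (-0.677)| = 0.065 V

0.065 V


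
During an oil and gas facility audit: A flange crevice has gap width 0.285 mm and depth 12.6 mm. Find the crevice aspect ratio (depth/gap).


Aspect ratio = depth / gap
Ratio = 12.6 / 0.285 = 44.2

44.2


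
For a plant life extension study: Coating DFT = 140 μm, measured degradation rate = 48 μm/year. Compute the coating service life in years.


Service life = thickness / degradation rate
Life = 140 / 48 = 2.9 years

2.9 years


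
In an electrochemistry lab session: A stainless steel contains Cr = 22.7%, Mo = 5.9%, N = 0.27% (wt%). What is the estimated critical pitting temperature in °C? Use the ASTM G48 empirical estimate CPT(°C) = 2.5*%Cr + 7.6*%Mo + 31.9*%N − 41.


Apply the ASTM G48 empirical CPT estimate: CPT(°C) = 2.5*%Cr + 7.6*%Mo + 31.9*%N − 41
2.5*22.7 = 56.75; 7.6*5.9 = 44.84; 31.9*0.27 = 8.613
CPT = 56.75 + 44.84 + 8.613 − 41 = 69.203 °C
Rounded to 0.1 °C: CPT ≈ 69.2 °C

69.2 °C


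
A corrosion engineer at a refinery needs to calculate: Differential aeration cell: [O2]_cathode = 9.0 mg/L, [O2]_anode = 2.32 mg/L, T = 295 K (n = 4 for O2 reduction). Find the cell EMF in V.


Apply the Nernst concentration-cell relation: E = (RT/nF)*ln(C_cathode/C_anode)
RT/nF = 8.314*295/(4*96485) = 0.00635495 V
ln(9.0/2.32) = 1.35566
E = 0.00635495 * 1.35566 = 0.00862 V

0.00862 V


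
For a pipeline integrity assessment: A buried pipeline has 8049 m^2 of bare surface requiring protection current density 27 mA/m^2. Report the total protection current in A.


I = area * current density, then convert mA → A (÷1000)
I = 8049 * 27 / 1000 = 217.32 A

217.32 A


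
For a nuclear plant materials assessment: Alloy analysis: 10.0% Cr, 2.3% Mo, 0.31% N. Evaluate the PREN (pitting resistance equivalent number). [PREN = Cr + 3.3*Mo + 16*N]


Apply the PREN formula: PREN = Cr + 3.3*Mo + 16*N
PREN = 10.0 + 3.3*2.3 + 16*0.31
PREN = 10.0 + 7.59 + 4.96 = 22.55

22.55


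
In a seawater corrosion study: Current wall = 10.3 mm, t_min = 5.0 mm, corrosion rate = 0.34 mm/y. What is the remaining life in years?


Apply the remaining-life relation: RL = (t_current − t_min) / CR
RL = (10.3 − 5.0) / 0.34 = 5.3 / 0.34 = 15.6 years

15.6 years


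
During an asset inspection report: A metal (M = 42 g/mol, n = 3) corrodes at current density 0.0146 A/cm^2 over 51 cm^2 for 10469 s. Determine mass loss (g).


Apply Faraday's law: m = i*A*t*M / (n*F)
Total charge passed Q = i*A*t = 0.0146*51*10469 = 7795.2174 C
m = Q*M/(n*F) = 7795.2174*42/(3*96485) = 1.131 g

1.131 g


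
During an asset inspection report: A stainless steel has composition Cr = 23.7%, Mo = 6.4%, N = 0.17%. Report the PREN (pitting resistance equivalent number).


Apply the PREN formula: PREN = Cr + 3.3*Mo + 16*N
PREN = 23.7 + 3.3*6.4 + 16*0.17
PREN = 23.7 + 21.12 + 2.72 = 47.54

47.54


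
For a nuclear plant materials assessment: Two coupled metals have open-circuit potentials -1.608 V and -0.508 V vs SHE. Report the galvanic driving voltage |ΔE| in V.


Driving voltage is the absolute potential difference.
|ΔE| = |-1.608 − (-0.508)| = 1.1 V

1.1 V


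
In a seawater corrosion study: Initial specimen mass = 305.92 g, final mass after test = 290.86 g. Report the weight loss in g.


Weight loss = initial − final
WL = 305.92 − 290.86 = 15.06 g

15.06 g


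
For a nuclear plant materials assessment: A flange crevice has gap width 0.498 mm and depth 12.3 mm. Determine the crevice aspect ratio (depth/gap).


Aspect ratio = depth / gap
Ratio = 12.3 / 0.498 = 24.7

24.7


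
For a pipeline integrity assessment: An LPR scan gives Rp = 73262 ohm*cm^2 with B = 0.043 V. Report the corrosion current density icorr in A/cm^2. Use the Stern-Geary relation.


Apply the Stern-Geary relation: icorr = B / Rp
icorr = 0.043 / 73262 = 5.869×10^-7 A/cm^2

5.869×10^-7 A/cm^2


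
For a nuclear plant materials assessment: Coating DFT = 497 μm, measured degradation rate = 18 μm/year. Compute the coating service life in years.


Service life = thickness / degradation rate
Life = 497 / 18 = 27.6 years

27.6 years
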